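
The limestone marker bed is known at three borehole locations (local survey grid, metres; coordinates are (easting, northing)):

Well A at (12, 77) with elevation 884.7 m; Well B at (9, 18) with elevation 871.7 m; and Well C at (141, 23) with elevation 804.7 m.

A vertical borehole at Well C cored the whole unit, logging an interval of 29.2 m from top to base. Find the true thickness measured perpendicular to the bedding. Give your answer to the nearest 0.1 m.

25.3 m

Let the plane be z = a·E + b·N + c.
Well B−Well A: −3a − 59b = −13;  Well C−Well A: 129a − 54b = −80.
Solving gives a = −0.51692, b = 0.24662.
|∇z| = √(a²+b²) = 0.57274, so dip δ = arctan(0.57274) = 29.80°.
True thickness = vertical thickness × cos δ = 29.2 × cos 29.80° = 25.3 m.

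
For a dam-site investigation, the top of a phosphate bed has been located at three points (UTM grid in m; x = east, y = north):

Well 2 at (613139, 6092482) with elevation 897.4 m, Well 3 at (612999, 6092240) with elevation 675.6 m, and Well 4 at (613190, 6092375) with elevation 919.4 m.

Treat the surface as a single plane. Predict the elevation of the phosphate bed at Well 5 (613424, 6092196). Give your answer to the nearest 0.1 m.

1114.3 m

Two edge vectors: Well 2→Well 3 = (-140, -242, -221.8), Well 2→Well 4 = (51, -107, 22).
Normal n = (Well 2→Well 3) × (Well 2→Well 4) = (-29056.6, -8231.8, 27322).
So ∂z/∂x = −n_x/n_z = 1.063487300 and ∂z/∂y = −n_y/n_z = 0.301288339.
Intercept c from Well 2: 897.4 − 652065.54 − 1835593.78 = −2486761.92.
At (613424, 6092196): z = 652368.6 + 1835507.6 − 2486761.92 = 1114.3 m.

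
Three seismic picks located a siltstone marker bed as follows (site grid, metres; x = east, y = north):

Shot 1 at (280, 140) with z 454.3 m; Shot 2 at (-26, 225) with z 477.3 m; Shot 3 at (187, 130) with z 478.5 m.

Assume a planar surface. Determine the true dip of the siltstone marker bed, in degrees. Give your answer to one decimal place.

Two edge vectors: Shot 1→Shot 2 = (-306, 85, 23), Shot 1→Shot 3 = (-93, -10, 24.2).
Normal n = (Shot 1→Shot 2) × (Shot 1→Shot 3) = (2287, 5266.2, 10965).
So ∂z/∂x = −n_x/n_z = −0.20857 and ∂z/∂y = −n_y/n_z = −0.48027.
Gradient magnitude |∇z| = √(a² + b²) = √(0.04350 + 0.23066) = 0.52361.
True dip = arctan(0.52361) = 27.6°, dipping toward NNE (azimuth ≈ 023°).

27.6°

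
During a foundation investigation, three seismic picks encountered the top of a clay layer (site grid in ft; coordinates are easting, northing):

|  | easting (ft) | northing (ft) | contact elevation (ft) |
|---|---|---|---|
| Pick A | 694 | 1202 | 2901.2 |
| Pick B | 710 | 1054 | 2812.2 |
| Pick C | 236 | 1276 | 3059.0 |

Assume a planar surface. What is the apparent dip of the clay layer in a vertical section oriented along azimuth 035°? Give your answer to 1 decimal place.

Let the plane be z = a·easting + b·northing + c.
Pick B−Pick A: 16a − 148b = −89;  Pick C−Pick A: −458a + 74b = 157.8.
Solving gives a = −0.25178, b = 0.57413.
Unit vector along 035° is (sin 35°, cos 35°) = (0.5736, 0.8192).
Slope in that direction = a·(0.5736) + b·(0.8192) = 0.32589.
Apparent dip = arctan|0.32589| = 18.1° (true dip is 32.1°, so apparent ≤ true as expected).

18.1°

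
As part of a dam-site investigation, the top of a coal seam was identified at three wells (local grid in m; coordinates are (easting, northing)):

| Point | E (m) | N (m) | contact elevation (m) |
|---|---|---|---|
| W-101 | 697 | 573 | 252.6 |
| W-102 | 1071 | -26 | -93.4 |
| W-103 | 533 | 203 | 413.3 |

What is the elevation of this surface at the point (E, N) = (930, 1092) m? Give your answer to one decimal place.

24.4 m

Two edge vectors: W-101→W-102 = (374, -599, -346), W-101→W-103 = (-164, -370, 160.7).
Normal n = (W-101→W-102) × (W-101→W-103) = (-224279.3, -3357.8, -236616).
So ∂z/∂E = −n_x/n_z = −0.947862 and ∂z/∂N = −n_y/n_z = −0.014191.
Intercept c from W-101: 252.6 + 660.66 + 8.13 = 921.39.
At (930, 1092): z = −881.5 − 15.5 + 921.39 = 24.4 m.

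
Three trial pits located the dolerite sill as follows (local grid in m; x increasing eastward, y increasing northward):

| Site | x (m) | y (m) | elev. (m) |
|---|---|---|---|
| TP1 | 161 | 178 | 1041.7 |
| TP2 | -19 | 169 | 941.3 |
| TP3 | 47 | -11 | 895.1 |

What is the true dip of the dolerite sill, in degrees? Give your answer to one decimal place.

35.0°

Let the plane be z = a·x + b·y + c.
TP2−TP1: −180a − 9b = −100.4;  TP3−TP1: −114a − 189b = −146.6.
Solving gives a = 0.53513, b = 0.45288.
Gradient magnitude |∇z| = √(a² + b²) = √(0.28637 + 0.20510) = 0.70105.
True dip = arctan(0.70105) = 35.0°, dipping toward SW (azimuth ≈ 230°).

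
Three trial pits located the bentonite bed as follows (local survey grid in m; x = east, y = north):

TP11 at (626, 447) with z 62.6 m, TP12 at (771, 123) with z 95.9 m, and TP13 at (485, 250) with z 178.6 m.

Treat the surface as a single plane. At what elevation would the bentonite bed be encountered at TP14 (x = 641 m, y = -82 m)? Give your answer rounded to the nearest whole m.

Let the plane be z = a·x + b·y + c.
TP12−TP11: 145a − 324b = 33.3;  TP13−TP11: −141a − 197b = 116.
Solving gives a = −0.41784, b = −0.28977.
Then c = 62.6 − a·626 − b·447 = 453.69.
At (641, -82): z = −267.8 + 23.8 + 453.69 = 209.6 m.

210 m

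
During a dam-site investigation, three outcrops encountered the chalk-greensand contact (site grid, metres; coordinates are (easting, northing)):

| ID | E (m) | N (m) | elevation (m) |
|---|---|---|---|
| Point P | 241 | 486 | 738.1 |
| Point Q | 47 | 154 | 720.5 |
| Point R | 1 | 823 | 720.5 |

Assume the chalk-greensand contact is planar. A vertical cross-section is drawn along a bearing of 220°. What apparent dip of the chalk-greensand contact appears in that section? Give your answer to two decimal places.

3.23°

Two edge vectors: Point P→Point Q = (-194, -332, -17.6), Point P→Point R = (-240, 337, -17.6).
Normal n = (Point P→Point Q) × (Point P→Point R) = (11774.4, 809.6, -145058).
So ∂z/∂E = −n_x/n_z = 0.08117 and ∂z/∂N = −n_y/n_z = 0.00558.
Unit vector along 220° is (sin 220°, cos 220°) = (-0.6428, -0.7660).
Slope in that direction = a·(-0.6428) + b·(-0.7660) = −0.05645.
Apparent dip = arctan|0.05645| = 3.23° (true dip is 4.7°, so apparent ≤ true as expected).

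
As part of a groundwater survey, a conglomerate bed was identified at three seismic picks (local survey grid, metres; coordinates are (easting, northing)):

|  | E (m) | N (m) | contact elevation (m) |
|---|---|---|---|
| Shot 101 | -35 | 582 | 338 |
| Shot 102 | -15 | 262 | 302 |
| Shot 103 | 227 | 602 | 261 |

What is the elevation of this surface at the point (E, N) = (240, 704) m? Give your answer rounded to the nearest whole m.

267 m

Two edge vectors: Shot 101→Shot 102 = (20, -320, -36), Shot 101→Shot 103 = (262, 20, -77).
Normal n = (Shot 101→Shot 102) × (Shot 101→Shot 103) = (25360, -7892, 84240).
So ∂z/∂E = −n_x/n_z = −0.30104 and ∂z/∂N = −n_y/n_z = 0.09368.
Intercept c from Shot 101: 338 − 10.54 − 54.52 = 272.94.
At (240, 704): z = −72.3 + 66.0 + 272.94 = 266.6 m.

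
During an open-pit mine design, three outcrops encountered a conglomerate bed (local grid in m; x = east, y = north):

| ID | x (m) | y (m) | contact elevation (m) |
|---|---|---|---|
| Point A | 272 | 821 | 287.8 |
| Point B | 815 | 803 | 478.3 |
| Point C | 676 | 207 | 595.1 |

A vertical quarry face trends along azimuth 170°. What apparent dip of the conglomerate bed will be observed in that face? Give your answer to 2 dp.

Let the plane be z = a·x + b·y + c.
Point B−Point A: 543a − 18b = 190.5;  Point C−Point A: 404a − 614b = 307.3.
Solving gives a = 0.34169, b = −0.27566.
Unit vector along 170° is (sin 170°, cos 170°) = (0.1736, -0.9848).
Slope in that direction = a·(0.1736) + b·(-0.9848) = 0.33081.
Apparent dip = arctan|0.33081| = 18.30° (true dip is 23.7°, so apparent ≤ true as expected).

18.30°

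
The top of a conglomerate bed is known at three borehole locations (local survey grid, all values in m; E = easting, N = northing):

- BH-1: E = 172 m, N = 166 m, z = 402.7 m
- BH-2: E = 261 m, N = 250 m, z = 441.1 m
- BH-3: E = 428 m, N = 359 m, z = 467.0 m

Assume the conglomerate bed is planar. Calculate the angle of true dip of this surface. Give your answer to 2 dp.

Let the plane be z = a·E + b·N + c.
BH-2−BH-1: 89a + 84b = 38.4;  BH-3−BH-1: 256a + 193b = 64.3.
Solving gives a = −0.46453, b = 0.94932.
Gradient magnitude |∇z| = √(a² + b²) = √(0.21578 + 0.90121) = 1.05688.
True dip = arctan(1.05688) = 46.58°, dipping toward SSE (azimuth ≈ 154°).

46.58°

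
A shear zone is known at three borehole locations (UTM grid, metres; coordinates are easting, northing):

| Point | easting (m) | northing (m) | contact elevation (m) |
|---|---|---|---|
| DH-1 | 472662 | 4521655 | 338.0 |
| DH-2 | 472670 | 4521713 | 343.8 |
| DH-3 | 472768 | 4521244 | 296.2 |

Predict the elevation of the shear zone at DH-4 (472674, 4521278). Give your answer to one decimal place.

Two edge vectors: DH-1→DH-2 = (8, 58, 5.8), DH-1→DH-3 = (106, -411, -41.8).
Normal n = (DH-1→DH-2) × (DH-1→DH-3) = (-40.6, 949.2, -9436).
So ∂z/∂easting = −n_x/n_z = −0.004302671 and ∂z/∂northing = −n_y/n_z = 0.100593472.
Intercept c from DH-1: 338 + 2033.71 − 454848.97 = −452477.27.
At (472674, 4521278): z = −2033.8 + 454811.1 − 452477.27 = 300.0 m.

300.0 m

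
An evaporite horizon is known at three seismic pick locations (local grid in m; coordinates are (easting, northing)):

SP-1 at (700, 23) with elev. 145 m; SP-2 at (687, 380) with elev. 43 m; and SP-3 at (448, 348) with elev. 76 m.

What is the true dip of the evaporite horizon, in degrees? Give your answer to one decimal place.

17.0°

Two edge vectors: SP-1→SP-2 = (-13, 357, -102), SP-1→SP-3 = (-252, 325, -69).
Normal n = (SP-1→SP-2) × (SP-1→SP-3) = (8517, 24807, 85739).
So ∂z/∂E = −n_x/n_z = −0.09934 and ∂z/∂N = −n_y/n_z = −0.28933.
Gradient magnitude |∇z| = √(a² + b²) = √(0.00987 + 0.08371) = 0.30591.
True dip = arctan(0.30591) = 17.0°, dipping toward NNE (azimuth ≈ 019°).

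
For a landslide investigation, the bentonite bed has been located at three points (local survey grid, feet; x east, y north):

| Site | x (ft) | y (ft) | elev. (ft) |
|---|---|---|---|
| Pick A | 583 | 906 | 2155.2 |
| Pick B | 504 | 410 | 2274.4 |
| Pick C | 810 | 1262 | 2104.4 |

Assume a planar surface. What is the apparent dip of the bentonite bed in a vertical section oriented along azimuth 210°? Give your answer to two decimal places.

Let the plane be z = a·x + b·y + c.
Pick B−Pick A: −79a − 496b = 119.2;  Pick C−Pick A: 227a + 356b = −50.8.
Solving gives a = 0.20408, b = −0.27283.
Unit vector along 210° is (sin 210°, cos 210°) = (-0.5000, -0.8660).
Slope in that direction = a·(-0.5000) + b·(-0.8660) = 0.13423.
Apparent dip = arctan|0.13423| = 7.65° (true dip is 18.8°, so apparent ≤ true as expected).

7.65°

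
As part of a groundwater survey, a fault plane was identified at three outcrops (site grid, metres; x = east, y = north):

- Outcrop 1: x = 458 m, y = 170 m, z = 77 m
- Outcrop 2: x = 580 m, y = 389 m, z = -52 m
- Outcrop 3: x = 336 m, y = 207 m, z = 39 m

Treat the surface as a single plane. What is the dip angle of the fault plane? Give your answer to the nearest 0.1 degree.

33.5°

Two edge vectors: Outcrop 1→Outcrop 2 = (122, 219, -129), Outcrop 1→Outcrop 3 = (-122, 37, -38).
Normal n = (Outcrop 1→Outcrop 2) × (Outcrop 1→Outcrop 3) = (-3549, 20374, 31232).
So ∂z/∂x = −n_x/n_z = 0.11363 and ∂z/∂y = −n_y/n_z = −0.65234.
Gradient magnitude |∇z| = √(a² + b²) = √(0.01291 + 0.42555) = 0.66217.
True dip = arctan(0.66217) = 33.5°, dipping toward N (azimuth ≈ 350°).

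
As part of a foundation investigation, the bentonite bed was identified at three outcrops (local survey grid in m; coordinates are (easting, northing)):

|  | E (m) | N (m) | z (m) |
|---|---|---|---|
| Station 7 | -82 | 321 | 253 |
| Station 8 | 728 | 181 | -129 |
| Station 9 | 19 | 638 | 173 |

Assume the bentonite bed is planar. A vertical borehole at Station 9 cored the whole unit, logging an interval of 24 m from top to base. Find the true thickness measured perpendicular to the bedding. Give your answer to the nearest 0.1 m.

21.5 m

Let the plane be z = a·E + b·N + c.
Station 8−Station 7: 810a − 140b = −382;  Station 9−Station 7: 101a + 317b = −80.
Solving gives a = −0.48833, b = −0.09678.
|∇z| = √(a²+b²) = 0.49783, so dip δ = arctan(0.49783) = 26.47°.
True thickness = vertical thickness × cos δ = 24 × cos 26.47° = 21.5 m.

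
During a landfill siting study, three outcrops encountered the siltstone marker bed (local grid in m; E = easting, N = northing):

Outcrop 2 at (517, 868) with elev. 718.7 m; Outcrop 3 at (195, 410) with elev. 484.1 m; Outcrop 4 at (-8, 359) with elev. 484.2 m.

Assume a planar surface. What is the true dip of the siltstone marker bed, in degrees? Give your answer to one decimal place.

Two edge vectors: Outcrop 2→Outcrop 3 = (-322, -458, -234.6), Outcrop 2→Outcrop 4 = (-525, -509, -234.5).
Normal n = (Outcrop 2→Outcrop 3) × (Outcrop 2→Outcrop 4) = (-12010.4, 47656, -76552).
So ∂z/∂E = −n_x/n_z = −0.15689 and ∂z/∂N = −n_y/n_z = 0.62253.
Gradient magnitude |∇z| = √(a² + b²) = √(0.02462 + 0.38754) = 0.64200.
True dip = arctan(0.64200) = 32.7°, dipping toward SSE (azimuth ≈ 166°).

32.7°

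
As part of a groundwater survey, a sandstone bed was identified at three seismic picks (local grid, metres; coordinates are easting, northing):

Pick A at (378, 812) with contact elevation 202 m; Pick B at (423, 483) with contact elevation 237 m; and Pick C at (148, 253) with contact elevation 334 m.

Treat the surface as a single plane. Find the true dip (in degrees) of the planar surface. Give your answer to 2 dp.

15.34°

Let the plane be z = a·easting + b·northing + c.
Pick B−Pick A: 45a − 329b = 35;  Pick C−Pick A: −230a − 559b = 132.
Solving gives a = −0.23668, b = −0.13876.
Gradient magnitude |∇z| = √(a² + b²) = √(0.05602 + 0.01925) = 0.27435.
True dip = arctan(0.27435) = 15.34°, dipping toward ENE (azimuth ≈ 060°).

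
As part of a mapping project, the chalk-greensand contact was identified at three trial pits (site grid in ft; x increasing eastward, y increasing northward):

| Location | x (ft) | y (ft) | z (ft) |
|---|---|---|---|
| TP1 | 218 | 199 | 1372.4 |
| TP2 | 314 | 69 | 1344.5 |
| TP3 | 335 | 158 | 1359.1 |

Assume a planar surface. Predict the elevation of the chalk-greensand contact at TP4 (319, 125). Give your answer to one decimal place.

Let the plane be z = a·x + b·y + c.
TP2−TP1: 96a − 130b = −27.9;  TP3−TP1: 117a − 41b = −13.3.
Solving gives a = −0.05190, b = 0.17629.
Then c = 1372.4 − a·218 − b·199 = 1348.63.
At (319, 125): z = −16.6 + 22.0 + 1348.63 = 1354.1 ft.

1354.1 ft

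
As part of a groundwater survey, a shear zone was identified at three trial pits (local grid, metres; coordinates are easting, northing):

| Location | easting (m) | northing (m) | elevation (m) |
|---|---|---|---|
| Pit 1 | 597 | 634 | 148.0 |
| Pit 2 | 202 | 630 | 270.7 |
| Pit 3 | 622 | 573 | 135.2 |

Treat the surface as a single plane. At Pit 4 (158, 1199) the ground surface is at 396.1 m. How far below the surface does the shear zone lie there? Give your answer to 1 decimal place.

Two edge vectors: Pit 1→Pit 2 = (-395, -4, 122.7), Pit 1→Pit 3 = (25, -61, -12.8).
Normal n = (Pit 1→Pit 2) × (Pit 1→Pit 3) = (7535.9, -1988.5, 24195).
So ∂z/∂easting = −n_x/n_z = −0.311465 and ∂z/∂northing = −n_y/n_z = 0.082186.
Intercept c from Pit 1: 148 + 185.94 − 52.11 = 281.84.
At (158, 1199): z_contact = −49.21 + 98.54 + 281.84 = 331.17 m.
Depth below ground = 396.1 − 331.17 = 64.9 m.

64.9 m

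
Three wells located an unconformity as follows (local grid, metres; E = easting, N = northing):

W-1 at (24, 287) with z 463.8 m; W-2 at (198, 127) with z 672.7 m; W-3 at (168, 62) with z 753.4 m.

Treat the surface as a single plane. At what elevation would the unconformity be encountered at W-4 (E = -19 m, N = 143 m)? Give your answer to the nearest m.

644 m

Let the plane be z = a·E + b·N + c.
W-2−W-1: 174a − 160b = 208.9;  W-3−W-1: 144a − 225b = 289.6.
Solving gives a = 0.04137, b = −1.26063.
Then c = 463.8 − a·24 − b·287 = 824.61.
At (-19, 143): z = −0.8 − 180.3 + 824.61 = 643.6 m.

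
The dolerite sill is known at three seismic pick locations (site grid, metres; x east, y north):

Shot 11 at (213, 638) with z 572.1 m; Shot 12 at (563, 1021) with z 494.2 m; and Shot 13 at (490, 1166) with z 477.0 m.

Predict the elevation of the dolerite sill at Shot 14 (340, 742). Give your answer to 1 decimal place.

Let the plane be z = a·x + b·y + c.
Shot 12−Shot 11: 350a + 383b = −77.9;  Shot 13−Shot 11: 277a + 528b = −95.1.
Solving gives a = −0.059814, b = −0.148734.
Then c = 572.1 − a·213 − b·638 = 679.73.
At (340, 742): z = −20.3 − 110.4 + 679.73 = 549.0 m.

549.0 m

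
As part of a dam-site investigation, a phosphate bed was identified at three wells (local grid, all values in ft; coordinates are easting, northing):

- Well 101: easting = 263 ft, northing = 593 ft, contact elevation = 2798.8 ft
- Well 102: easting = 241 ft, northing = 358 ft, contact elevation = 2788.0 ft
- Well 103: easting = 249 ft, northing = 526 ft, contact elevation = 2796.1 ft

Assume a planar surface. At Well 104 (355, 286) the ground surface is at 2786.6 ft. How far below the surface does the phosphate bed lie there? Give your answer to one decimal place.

7.8 ft

Two edge vectors: Well 101→Well 102 = (-22, -235, -10.8), Well 101→Well 103 = (-14, -67, -2.7).
Normal n = (Well 101→Well 102) × (Well 101→Well 103) = (-89.1, 91.8, -1816).
So ∂z/∂easting = −n_x/n_z = −0.04906 and ∂z/∂northing = −n_y/n_z = 0.05055.
Intercept c from Well 101: 2798.8 + 12.90 − 29.98 = 2781.73.
At (355, 286): z_contact = −17.42 + 14.46 + 2781.73 = 2778.77 ft.
Depth below ground = 2786.6 − 2778.77 = 7.8 ft.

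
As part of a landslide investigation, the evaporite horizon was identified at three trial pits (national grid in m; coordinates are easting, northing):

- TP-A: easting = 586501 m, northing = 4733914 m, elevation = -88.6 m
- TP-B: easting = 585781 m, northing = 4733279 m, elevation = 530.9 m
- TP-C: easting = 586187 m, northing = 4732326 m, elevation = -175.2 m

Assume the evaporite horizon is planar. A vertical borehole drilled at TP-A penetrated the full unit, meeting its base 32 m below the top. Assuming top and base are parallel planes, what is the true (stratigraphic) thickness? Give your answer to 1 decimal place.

21.2 m

Two edge vectors: TP-A→TP-B = (-720, -635, 619.5), TP-A→TP-C = (-314, -1588, -86.6).
Normal n = (TP-A→TP-B) × (TP-A→TP-C) = (1038757, -256875, 943970).
So ∂z/∂easting = −n_x/n_z = −1.10041 and ∂z/∂northing = −n_y/n_z = 0.27212.
|∇z| = √(a²+b²) = 1.13356, so dip δ = arctan(1.13356) = 48.58°.
True thickness = vertical thickness × cos δ = 32 × cos 48.58° = 21.2 m.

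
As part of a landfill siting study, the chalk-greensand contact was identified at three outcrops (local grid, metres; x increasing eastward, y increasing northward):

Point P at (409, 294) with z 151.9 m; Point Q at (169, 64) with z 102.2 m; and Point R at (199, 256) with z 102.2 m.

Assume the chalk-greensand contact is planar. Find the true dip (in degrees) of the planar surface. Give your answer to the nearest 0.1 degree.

Two edge vectors: Point P→Point Q = (-240, -230, -49.7), Point P→Point R = (-210, -38, -49.7).
Normal n = (Point P→Point Q) × (Point P→Point R) = (9542.4, -1491, -39180).
So ∂z/∂x = −n_x/n_z = 0.24355 and ∂z/∂y = −n_y/n_z = −0.03806.
Gradient magnitude |∇z| = √(a² + b²) = √(0.05932 + 0.00145) = 0.24651.
True dip = arctan(0.24651) = 13.8°, dipping toward W (azimuth ≈ 279°).

13.8°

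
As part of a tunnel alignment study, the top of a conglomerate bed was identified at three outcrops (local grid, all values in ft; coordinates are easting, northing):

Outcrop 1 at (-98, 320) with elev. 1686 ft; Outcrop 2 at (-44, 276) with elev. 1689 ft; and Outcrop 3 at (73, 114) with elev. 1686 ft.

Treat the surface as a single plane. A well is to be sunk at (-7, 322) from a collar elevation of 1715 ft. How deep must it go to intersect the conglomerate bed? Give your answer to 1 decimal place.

13.1 ft

Two edge vectors: Outcrop 1→Outcrop 2 = (54, -44, 3), Outcrop 1→Outcrop 3 = (171, -206, 0).
Normal n = (Outcrop 1→Outcrop 2) × (Outcrop 1→Outcrop 3) = (618, 513, -3600).
So ∂z/∂easting = −n_x/n_z = 0.17167 and ∂z/∂northing = −n_y/n_z = 0.14250.
Intercept c from Outcrop 1: 1686 + 16.82 − 45.60 = 1657.22.
At (-7, 322): z_contact = −1.20 + 45.88 + 1657.22 = 1701.91 ft.
Depth below ground = 1715 − 1701.91 = 13.1 ft.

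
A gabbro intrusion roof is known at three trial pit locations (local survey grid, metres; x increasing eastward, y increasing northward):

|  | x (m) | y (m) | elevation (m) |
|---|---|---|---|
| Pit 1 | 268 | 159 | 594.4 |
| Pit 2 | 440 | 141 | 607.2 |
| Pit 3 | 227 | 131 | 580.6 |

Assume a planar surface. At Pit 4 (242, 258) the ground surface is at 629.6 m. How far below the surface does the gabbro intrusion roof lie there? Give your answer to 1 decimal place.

5.1 m

Two edge vectors: Pit 1→Pit 2 = (172, -18, 12.8), Pit 1→Pit 3 = (-41, -28, -13.8).
Normal n = (Pit 1→Pit 2) × (Pit 1→Pit 3) = (606.8, 1848.8, -5554).
So ∂z/∂x = −n_x/n_z = 0.10925 and ∂z/∂y = −n_y/n_z = 0.33288.
Intercept c from Pit 1: 594.4 − 29.28 − 52.93 = 512.19.
At (242, 258): z_contact = 26.44 + 85.88 + 512.19 = 624.51 m.
Depth below ground = 629.6 − 624.51 = 5.1 m.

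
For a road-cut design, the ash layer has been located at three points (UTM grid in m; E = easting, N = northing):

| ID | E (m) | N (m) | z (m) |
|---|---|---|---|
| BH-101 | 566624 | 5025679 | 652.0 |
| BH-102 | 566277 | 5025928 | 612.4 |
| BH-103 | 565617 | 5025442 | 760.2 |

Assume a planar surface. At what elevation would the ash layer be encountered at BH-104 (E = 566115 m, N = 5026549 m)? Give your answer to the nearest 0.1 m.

Let the plane be z = a·E + b·N + c.
BH-102−BH-101: −347a + 249b = −39.6;  BH-103−BH-101: −1007a − 237b = 108.2.
Solving gives a = −0.052725373, b = −0.232512869.
Then c = 652 − a·566624 − b·5025679 = 1199062.50.
At (566115, 5026549): z = −29848.6 − 1168737.3 + 1199062.50 = 476.6 m.

476.6 m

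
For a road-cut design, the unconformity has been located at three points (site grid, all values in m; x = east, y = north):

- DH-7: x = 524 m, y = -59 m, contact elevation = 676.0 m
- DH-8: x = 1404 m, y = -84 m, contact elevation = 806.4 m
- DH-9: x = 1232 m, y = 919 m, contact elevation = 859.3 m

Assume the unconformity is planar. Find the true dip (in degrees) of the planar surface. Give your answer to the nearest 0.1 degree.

Let the plane be z = a·x + b·y + c.
DH-8−DH-7: 880a − 25b = 130.4;  DH-9−DH-7: 708a + 978b = 183.3.
Solving gives a = 0.15041, b = 0.07854.
Gradient magnitude |∇z| = √(a² + b²) = √(0.02262 + 0.00617) = 0.16968.
True dip = arctan(0.16968) = 9.6°, dipping toward WSW (azimuth ≈ 242°).

9.6°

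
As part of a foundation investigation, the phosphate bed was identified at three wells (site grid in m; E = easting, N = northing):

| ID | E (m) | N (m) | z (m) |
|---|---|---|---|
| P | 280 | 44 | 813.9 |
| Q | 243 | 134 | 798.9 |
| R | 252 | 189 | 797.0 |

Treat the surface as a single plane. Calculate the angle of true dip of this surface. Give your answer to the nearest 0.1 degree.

Two edge vectors: P→Q = (-37, 90, -15), P→R = (-28, 145, -16.9).
Normal n = (P→Q) × (P→R) = (654, -205.3, -2845).
So ∂z/∂E = −n_x/n_z = 0.22988 and ∂z/∂N = −n_y/n_z = −0.07216.
Gradient magnitude |∇z| = √(a² + b²) = √(0.05284 + 0.00521) = 0.24094.
True dip = arctan(0.24094) = 13.5°, dipping toward WNW (azimuth ≈ 287°).

13.5°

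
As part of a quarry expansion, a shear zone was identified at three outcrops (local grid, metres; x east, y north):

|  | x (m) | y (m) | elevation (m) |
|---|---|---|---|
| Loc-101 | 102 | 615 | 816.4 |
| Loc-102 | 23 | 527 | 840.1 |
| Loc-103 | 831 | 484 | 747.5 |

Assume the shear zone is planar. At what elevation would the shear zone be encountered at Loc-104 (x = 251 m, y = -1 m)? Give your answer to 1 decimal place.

895.9 m

Let the plane be z = a·x + b·y + c.
Loc-102−Loc-101: −79a − 88b = 23.7;  Loc-103−Loc-101: 729a − 131b = −68.9.
Solving gives a = −0.12306, b = −0.15885.
Then c = 816.4 − a·102 − b·615 = 926.64.
At (251, -1): z = −30.9 + 0.2 + 926.64 = 895.9 m.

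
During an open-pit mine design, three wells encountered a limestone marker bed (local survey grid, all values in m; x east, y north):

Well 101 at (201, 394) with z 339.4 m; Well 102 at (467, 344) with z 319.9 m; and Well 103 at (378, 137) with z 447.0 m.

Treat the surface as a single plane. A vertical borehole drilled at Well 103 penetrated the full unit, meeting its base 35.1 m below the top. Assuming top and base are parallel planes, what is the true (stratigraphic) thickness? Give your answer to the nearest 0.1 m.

Let the plane be z = a·x + b·y + c.
Well 102−Well 101: 266a − 50b = −19.5;  Well 103−Well 101: 177a − 257b = 107.6.
Solving gives a = −0.17461, b = −0.53894.
|∇z| = √(a²+b²) = 0.56652, so dip δ = arctan(0.56652) = 29.53°.
True thickness = vertical thickness × cos δ = 35.1 × cos 29.53° = 30.5 m.

30.5 m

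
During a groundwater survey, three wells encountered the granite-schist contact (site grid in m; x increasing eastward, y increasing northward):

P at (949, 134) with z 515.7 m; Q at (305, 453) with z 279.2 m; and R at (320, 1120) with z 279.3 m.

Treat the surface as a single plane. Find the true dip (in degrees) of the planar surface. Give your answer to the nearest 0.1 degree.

20.0°

Let the plane be z = a·x + b·y + c.
Q−P: −644a + 319b = −236.5;  R−P: −629a + 986b = −236.4.
Solving gives a = 0.36326, b = −0.00802.
Gradient magnitude |∇z| = √(a² + b²) = √(0.13196 + 0.00006) = 0.36335.
True dip = arctan(0.36335) = 20.0°, dipping toward W (azimuth ≈ 271°).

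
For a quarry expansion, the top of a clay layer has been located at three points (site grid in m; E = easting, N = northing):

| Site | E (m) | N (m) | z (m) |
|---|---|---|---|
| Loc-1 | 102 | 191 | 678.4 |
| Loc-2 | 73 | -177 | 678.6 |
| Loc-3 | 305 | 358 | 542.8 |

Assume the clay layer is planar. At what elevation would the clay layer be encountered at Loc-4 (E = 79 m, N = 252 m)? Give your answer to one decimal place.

Let the plane be z = a·E + b·N + c.
Loc-2−Loc-1: −29a − 368b = 0.2;  Loc-3−Loc-1: 203a + 167b = −135.6.
Solving gives a = −0.71381, b = 0.05571.
Then c = 678.4 − a·102 − b·191 = 740.57.
At (79, 252): z = −56.4 + 14.0 + 740.57 = 698.2 m.

698.2 m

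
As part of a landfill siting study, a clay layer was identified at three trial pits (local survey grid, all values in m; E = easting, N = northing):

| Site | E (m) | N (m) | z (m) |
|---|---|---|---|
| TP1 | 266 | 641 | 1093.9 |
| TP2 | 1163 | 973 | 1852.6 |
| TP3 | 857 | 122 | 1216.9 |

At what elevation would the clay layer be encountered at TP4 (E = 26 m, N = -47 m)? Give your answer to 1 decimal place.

Two edge vectors: TP1→TP2 = (897, 332, 758.7), TP1→TP3 = (591, -519, 123).
Normal n = (TP1→TP2) × (TP1→TP3) = (434601.3, 338060.7, -661755).
So ∂z/∂E = −n_x/n_z = 0.656740 and ∂z/∂N = −n_y/n_z = 0.510855.
Intercept c from TP1: 1093.9 − 174.69 − 327.46 = 591.75.
At (26, -47): z = 17.1 − 24.0 + 591.75 = 584.8 m.

584.8 m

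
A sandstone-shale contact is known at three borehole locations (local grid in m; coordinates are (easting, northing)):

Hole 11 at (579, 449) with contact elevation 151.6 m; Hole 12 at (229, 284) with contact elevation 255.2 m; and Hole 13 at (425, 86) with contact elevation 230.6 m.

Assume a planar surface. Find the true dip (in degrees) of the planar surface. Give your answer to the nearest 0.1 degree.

15.0°

Two edge vectors: Hole 11→Hole 12 = (-350, -165, 103.6), Hole 11→Hole 13 = (-154, -363, 79).
Normal n = (Hole 11→Hole 12) × (Hole 11→Hole 13) = (24571.8, 11695.6, 101640).
So ∂z/∂E = −n_x/n_z = −0.24175 and ∂z/∂N = −n_y/n_z = −0.11507.
Gradient magnitude |∇z| = √(a² + b²) = √(0.05844 + 0.01324) = 0.26774.
True dip = arctan(0.26774) = 15.0°, dipping toward ENE (azimuth ≈ 065°).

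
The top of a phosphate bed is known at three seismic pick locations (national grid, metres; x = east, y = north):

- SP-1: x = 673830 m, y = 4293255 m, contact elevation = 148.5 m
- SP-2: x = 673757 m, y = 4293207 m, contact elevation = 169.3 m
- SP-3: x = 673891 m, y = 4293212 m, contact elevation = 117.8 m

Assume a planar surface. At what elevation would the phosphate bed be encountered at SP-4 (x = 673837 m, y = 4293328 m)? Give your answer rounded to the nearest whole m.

157 m

Let the plane be z = a·x + b·y + c.
SP-2−SP-1: −73a − 48b = 20.8;  SP-3−SP-1: 61a − 43b = −30.7.
Solving gives a = −0.39030822, b = 0.16026043.
Then c = 148.5 − a·673830 − b·4293255 = −424888.98.
At (673837, 4293328): z = −263004.1 + 688050.6 − 424888.98 = 157.5 m.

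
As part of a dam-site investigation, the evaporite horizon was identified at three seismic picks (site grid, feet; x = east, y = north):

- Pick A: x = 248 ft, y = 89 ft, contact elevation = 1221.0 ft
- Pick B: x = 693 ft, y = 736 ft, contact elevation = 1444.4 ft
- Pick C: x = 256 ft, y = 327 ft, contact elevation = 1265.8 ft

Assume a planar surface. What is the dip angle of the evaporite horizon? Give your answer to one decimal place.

Let the plane be z = a·x + b·y + c.
Pick B−Pick A: 445a + 647b = 223.4;  Pick C−Pick A: 8a + 238b = 44.8.
Solving gives a = 0.24007, b = 0.18017.
Gradient magnitude |∇z| = √(a² + b²) = √(0.05764 + 0.03246) = 0.30016.
True dip = arctan(0.30016) = 16.7°, dipping toward SW (azimuth ≈ 233°).

16.7°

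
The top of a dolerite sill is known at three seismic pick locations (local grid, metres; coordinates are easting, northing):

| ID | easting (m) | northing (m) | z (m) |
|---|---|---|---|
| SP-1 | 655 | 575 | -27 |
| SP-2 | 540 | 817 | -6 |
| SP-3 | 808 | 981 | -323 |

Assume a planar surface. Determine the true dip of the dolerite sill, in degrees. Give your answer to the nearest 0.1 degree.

Two edge vectors: SP-1→SP-2 = (-115, 242, 21), SP-1→SP-3 = (153, 406, -296).
Normal n = (SP-1→SP-2) × (SP-1→SP-3) = (-80158, -30827, -83716).
So ∂z/∂easting = −n_x/n_z = −0.95750 and ∂z/∂northing = −n_y/n_z = −0.36823.
Gradient magnitude |∇z| = √(a² + b²) = √(0.91680 + 0.13560) = 1.02587.
True dip = arctan(1.02587) = 45.7°, dipping toward ENE (azimuth ≈ 069°).

45.7°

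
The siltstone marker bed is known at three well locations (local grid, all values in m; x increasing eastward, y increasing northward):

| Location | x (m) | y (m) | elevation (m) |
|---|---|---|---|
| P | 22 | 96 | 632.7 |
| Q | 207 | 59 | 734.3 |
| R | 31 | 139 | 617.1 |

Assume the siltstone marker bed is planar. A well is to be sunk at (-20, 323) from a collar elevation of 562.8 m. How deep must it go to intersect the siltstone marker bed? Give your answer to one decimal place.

Two edge vectors: P→Q = (185, -37, 101.6), P→R = (9, 43, -15.6).
Normal n = (P→Q) × (P→R) = (-3791.6, 3800.4, 8288).
So ∂z/∂x = −n_x/n_z = 0.45748 and ∂z/∂y = −n_y/n_z = −0.45854.
Intercept c from P: 632.7 − 10.06 + 44.02 = 666.66.
At (-20, 323): z_contact = −9.15 − 148.11 + 666.66 = 509.40 m.
Depth below ground = 562.8 − 509.40 = 53.4 m.

53.4 m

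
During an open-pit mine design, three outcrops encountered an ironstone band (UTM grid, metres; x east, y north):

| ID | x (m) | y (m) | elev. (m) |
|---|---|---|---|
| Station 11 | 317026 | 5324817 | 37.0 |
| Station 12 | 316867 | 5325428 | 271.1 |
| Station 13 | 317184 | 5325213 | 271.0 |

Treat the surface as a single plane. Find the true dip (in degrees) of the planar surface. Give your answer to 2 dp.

Let the plane be z = a·x + b·y + c.
Station 12−Station 11: −159a + 611b = 234.1;  Station 13−Station 11: 158a + 396b = 234.
Solving gives a = 0.31517, b = 0.46516.
Gradient magnitude |∇z| = √(a² + b²) = √(0.09933 + 0.21637) = 0.56188.
True dip = arctan(0.56188) = 29.33°, dipping toward SW (azimuth ≈ 214°).

29.33°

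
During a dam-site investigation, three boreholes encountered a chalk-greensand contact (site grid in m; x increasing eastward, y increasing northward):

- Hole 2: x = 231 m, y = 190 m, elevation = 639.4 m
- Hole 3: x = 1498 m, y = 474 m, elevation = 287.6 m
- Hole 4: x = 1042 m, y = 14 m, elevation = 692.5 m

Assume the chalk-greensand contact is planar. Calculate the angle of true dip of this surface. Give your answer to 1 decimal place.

Two edge vectors: Hole 2→Hole 3 = (1267, 284, -351.8), Hole 2→Hole 4 = (811, -176, 53.1).
Normal n = (Hole 2→Hole 3) × (Hole 2→Hole 4) = (-46836.4, -352587.5, -453316).
So ∂z/∂x = −n_x/n_z = −0.10332 and ∂z/∂y = −n_y/n_z = −0.77780.
Gradient magnitude |∇z| = √(a² + b²) = √(0.01067 + 0.60497) = 0.78463.
True dip = arctan(0.78463) = 38.1°, dipping toward N (azimuth ≈ 008°).

38.1°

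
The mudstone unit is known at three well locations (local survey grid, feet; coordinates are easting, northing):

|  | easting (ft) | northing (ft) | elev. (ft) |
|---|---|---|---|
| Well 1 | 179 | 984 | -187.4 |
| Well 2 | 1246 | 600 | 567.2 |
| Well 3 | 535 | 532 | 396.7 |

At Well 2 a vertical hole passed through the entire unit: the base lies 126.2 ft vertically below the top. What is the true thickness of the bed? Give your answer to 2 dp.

Let the plane be z = a·easting + b·northing + c.
Well 2−Well 1: 1067a − 384b = 754.6;  Well 3−Well 1: 356a − 452b = 584.1.
Solving gives a = 0.33794, b = −1.02609.
|∇z| = √(a²+b²) = 1.08031, so dip δ = arctan(1.08031) = 47.21°.
True thickness = vertical thickness × cos δ = 126.2 × cos 47.21° = 85.73 ft.

85.73 ft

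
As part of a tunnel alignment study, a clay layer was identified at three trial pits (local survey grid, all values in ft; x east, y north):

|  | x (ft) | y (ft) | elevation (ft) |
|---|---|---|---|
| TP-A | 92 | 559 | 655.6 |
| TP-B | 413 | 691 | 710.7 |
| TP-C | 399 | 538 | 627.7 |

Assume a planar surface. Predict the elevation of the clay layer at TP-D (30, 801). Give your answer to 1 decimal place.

Let the plane be z = a·x + b·y + c.
TP-B−TP-A: 321a + 132b = 55.1;  TP-C−TP-A: 307a − 21b = −27.9.
Solving gives a = −0.05344, b = 0.54737.
Then c = 655.6 − a·92 − b·559 = 354.53.
At (30, 801): z = −1.6 + 438.4 + 354.53 = 791.4 ft.

791.4 ft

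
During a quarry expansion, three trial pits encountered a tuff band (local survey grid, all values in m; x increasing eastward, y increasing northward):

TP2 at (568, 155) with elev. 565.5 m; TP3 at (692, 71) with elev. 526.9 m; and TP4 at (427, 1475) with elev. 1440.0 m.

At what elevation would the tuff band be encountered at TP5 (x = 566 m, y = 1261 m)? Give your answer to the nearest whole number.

1315 m

Two edge vectors: TP2→TP3 = (124, -84, -38.6), TP2→TP4 = (-141, 1320, 874.5).
Normal n = (TP2→TP3) × (TP2→TP4) = (-22506, -102995.4, 151836).
So ∂z/∂x = −n_x/n_z = 0.14823 and ∂z/∂y = −n_y/n_z = 0.67833.
Intercept c from TP2: 565.5 − 84.19 − 105.14 = 376.17.
At (566, 1261): z = 83.9 + 855.4 + 376.17 = 1315.4 m.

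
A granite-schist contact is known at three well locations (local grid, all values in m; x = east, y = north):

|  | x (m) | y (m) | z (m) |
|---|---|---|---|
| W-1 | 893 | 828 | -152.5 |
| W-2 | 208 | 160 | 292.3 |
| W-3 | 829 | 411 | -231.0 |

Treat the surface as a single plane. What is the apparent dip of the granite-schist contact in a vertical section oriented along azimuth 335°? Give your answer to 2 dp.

Two edge vectors: W-1→W-2 = (-685, -668, 444.8), W-1→W-3 = (-64, -417, -78.5).
Normal n = (W-1→W-2) × (W-1→W-3) = (237919.6, -82239.7, 242893).
So ∂z/∂x = −n_x/n_z = −0.97952 and ∂z/∂y = −n_y/n_z = 0.33858.
Unit vector along 335° is (sin 335°, cos 335°) = (-0.4226, 0.9063).
Slope in that direction = a·(-0.4226) + b·(0.9063) = 0.72083.
Apparent dip = arctan|0.72083| = 35.79° (true dip is 46.0°, so apparent ≤ true as expected).

35.79°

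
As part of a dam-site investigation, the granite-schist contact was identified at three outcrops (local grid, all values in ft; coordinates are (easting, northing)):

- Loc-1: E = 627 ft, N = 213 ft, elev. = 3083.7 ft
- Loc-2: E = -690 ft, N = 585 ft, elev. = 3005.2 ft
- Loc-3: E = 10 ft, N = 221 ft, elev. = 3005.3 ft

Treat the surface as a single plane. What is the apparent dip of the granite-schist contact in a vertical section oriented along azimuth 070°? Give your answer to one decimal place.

Let the plane be z = a·E + b·N + c.
Loc-2−Loc-1: −1317a + 372b = −78.5;  Loc-3−Loc-1: −617a + 8b = −78.4.
Solving gives a = 0.13031, b = 0.25033.
Unit vector along 070° is (sin 70°, cos 70°) = (0.9397, 0.3420).
Slope in that direction = a·(0.9397) + b·(0.3420) = 0.20807.
Apparent dip = arctan|0.20807| = 11.8° (true dip is 15.8°, so apparent ≤ true as expected).

11.8°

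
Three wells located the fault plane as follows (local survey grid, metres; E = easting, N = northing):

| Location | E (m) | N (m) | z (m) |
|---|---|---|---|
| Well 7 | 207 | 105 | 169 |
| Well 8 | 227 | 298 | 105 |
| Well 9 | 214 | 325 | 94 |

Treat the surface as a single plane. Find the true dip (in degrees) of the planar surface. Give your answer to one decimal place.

Let the plane be z = a·E + b·N + c.
Well 8−Well 7: 20a + 193b = −64;  Well 9−Well 7: 7a + 220b = −75.
Solving gives a = 0.12955, b = −0.34503.
Gradient magnitude |∇z| = √(a² + b²) = √(0.01678 + 0.11905) = 0.36855.
True dip = arctan(0.36855) = 20.2°, dipping toward NNW (azimuth ≈ 339°).

20.2°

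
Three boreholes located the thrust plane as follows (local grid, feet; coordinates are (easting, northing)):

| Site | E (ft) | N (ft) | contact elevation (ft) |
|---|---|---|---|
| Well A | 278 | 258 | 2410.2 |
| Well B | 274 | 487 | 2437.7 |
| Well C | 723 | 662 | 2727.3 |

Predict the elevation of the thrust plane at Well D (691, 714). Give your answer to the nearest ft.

2715 ft

Two edge vectors: Well A→Well B = (-4, 229, 27.5), Well A→Well C = (445, 404, 317.1).
Normal n = (Well A→Well B) × (Well A→Well C) = (61505.9, 13505.9, -103521).
So ∂z/∂E = −n_x/n_z = 0.59414 and ∂z/∂N = −n_y/n_z = 0.13047.
Intercept c from Well A: 2410.2 − 165.17 − 33.66 = 2211.37.
At (691, 714): z = 410.6 + 93.2 + 2211.37 = 2715.1 ft.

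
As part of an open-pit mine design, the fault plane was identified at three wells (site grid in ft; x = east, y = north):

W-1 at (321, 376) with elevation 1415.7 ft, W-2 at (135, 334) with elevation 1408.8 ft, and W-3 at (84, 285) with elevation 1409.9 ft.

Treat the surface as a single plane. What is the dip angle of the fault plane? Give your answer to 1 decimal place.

5.5°

Two edge vectors: W-1→W-2 = (-186, -42, -6.9), W-1→W-3 = (-237, -91, -5.8).
Normal n = (W-1→W-2) × (W-1→W-3) = (-384.3, 556.5, 6972).
So ∂z/∂x = −n_x/n_z = 0.05512 and ∂z/∂y = −n_y/n_z = −0.07982.
Gradient magnitude |∇z| = √(a² + b²) = √(0.00304 + 0.00637) = 0.09700.
True dip = arctan(0.09700) = 5.5°, dipping toward NW (azimuth ≈ 325°).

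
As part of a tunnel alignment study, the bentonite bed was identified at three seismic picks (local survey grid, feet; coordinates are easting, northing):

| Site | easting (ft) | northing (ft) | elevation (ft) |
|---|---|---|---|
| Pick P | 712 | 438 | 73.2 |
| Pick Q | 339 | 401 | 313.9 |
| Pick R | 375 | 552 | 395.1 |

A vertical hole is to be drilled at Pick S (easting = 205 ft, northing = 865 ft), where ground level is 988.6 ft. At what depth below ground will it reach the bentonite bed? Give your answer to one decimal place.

Let the plane be z = a·easting + b·northing + c.
Pick Q−Pick P: −373a − 37b = 240.7;  Pick R−Pick P: −337a + 114b = 321.9.
Solving gives a = −0.71557, b = 0.70835.
Then c = 73.2 − a·712 − b·438 = 272.43.
At (205, 865): z_contact = −146.69 + 612.72 + 272.43 = 738.46 ft.
Depth below ground = 988.6 − 738.46 = 250.1 ft.

250.1 ft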